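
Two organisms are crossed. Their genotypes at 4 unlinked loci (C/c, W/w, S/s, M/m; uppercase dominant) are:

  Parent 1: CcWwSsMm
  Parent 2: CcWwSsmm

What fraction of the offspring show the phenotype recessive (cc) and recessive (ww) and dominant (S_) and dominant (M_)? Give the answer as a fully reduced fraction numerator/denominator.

CcWwSsMm gametes: CWSM×1, CWSm×1, CWsM×1, CWsm×1, CwSM×1, CwSm×1, CwsM×1, Cwsm×1, cWSM×1, cWSm×1, cWsM×1, cWsm×1, cwSM×1, cwSm×1, cwsM×1, cwsm×1
CcWwSsmm gametes: CWSm×2, CWsm×2, CwSm×2, Cwsm×2, cWSm×2, cWsm×2, cwSm×2, cwsm×2
CcWwSsMm×CcWwSsmm grid (16·16=256): CCWWSSMm=2 CCWWSSmm=2 CCWWSsMm=4 CCWWSsmm=4 CCWWssMm=2 CCWWssmm=2 CCWwSSMm=4 CCWwSSmm=4 CCWwSsMm=8 CCWwSsmm=8 CCWwssMm=4 CCWwssmm=4 CCwwSSMm=2 CCwwSSmm=2 CCwwSsMm=4 CCwwSsmm=4 CCwwssMm=2 CCwwssmm=2 CcWWSSMm=4 CcWWSSmm=4 CcWWSsMm=8 CcWWSsmm=8 CcWWssMm=4 CcWWssmm=4 CcWwSSMm=8 CcWwSSmm=8 CcWwSsMm=16 CcWwSsmm=16 CcWwssMm=8 CcWwssmm=8 CcwwSSMm=4 CcwwSSmm=4 CcwwSsMm=8 CcwwSsmm=8 CcwwssMm=4 Ccwwssmm=4 ccWWSSMm=2 ccWWSSmm=2 ccWWSsMm=4 ccWWSsmm=4 ccWWssMm=2 ccWWssmm=2 ccWwSSMm=4 ccWwSSmm=4 ccWwSsMm=8 ccWwSsmm=8 ccWwssMm=4 ccWwssmm=4 ccwwSSMm=2 ccwwSSmm=2 ccwwSsMm=4 ccwwSsmm=4 ccwwssMm=2 ccwwssmm=2
cc ww S_ M_ hits 6/256; gcd=2; 6÷2/256÷2 = 3/128

P(cc ww S_ M_) = 3/128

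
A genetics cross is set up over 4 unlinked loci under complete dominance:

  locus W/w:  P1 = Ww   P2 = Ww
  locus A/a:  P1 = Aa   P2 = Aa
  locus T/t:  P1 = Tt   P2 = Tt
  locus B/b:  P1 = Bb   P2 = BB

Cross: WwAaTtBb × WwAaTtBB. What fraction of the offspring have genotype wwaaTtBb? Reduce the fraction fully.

WwAaTtBb gametes: WATB×1, WATb×1, WAtB×1, WAtb×1, WaTB×1, WaTb×1, WatB×1, Watb×1, wATB×1, wATb×1, wAtB×1, wAtb×1, waTB×1, waTb×1, watB×1, watb×1
WwAaTtBB gametes: WATB×2, WAtB×2, WaTB×2, WatB×2, wATB×2, wAtB×2, waTB×2, watB×2
WwAaTtBb×WwAaTtBB grid (16·16=256): WWAATTBB=2 WWAATTBb=2 WWAATtBB=4 WWAATtBb=4 WWAAttBB=2 WWAAttBb=2 WWAaTTBB=4 WWAaTTBb=4 WWAaTtBB=8 WWAaTtBb=8 WWAattBB=4 WWAattBb=4 WWaaTTBB=2 WWaaTTBb=2 WWaaTtBB=4 WWaaTtBb=4 WWaattBB=2 WWaattBb=2 WwAATTBB=4 WwAATTBb=4 WwAATtBB=8 WwAATtBb=8 WwAAttBB=4 WwAAttBb=4 WwAaTTBB=8 WwAaTTBb=8 WwAaTtBB=16 WwAaTtBb=16 WwAattBB=8 WwAattBb=8 WwaaTTBB=4 WwaaTTBb=4 WwaaTtBB=8 WwaaTtBb=8 WwaattBB=4 WwaattBb=4 wwAATTBB=2 wwAATTBb=2 wwAATtBB=4 wwAATtBb=4 wwAAttBB=2 wwAAttBb=2 wwAaTTBB=4 wwAaTTBb=4 wwAaTtBB=8 wwAaTtBb=8 wwAattBB=4 wwAattBb=4 wwaaTTBB=2 wwaaTTBb=2 wwaaTtBB=4 wwaaTtBb=4 wwaattBB=2 wwaattBb=2
wwaaTtBb hits 4/256; gcd=4; 4÷4/256÷4 = 1/64

P(wwaaTtBb) = 1/64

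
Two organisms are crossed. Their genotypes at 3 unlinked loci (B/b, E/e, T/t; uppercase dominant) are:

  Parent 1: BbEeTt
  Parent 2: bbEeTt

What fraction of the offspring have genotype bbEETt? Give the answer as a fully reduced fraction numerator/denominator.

BbEeTt gametes: BET×1, BEt×1, BeT×1, Bet×1, bET×1, bEt×1, beT×1, bet×1
bbEeTt gametes: bET×2, bEt×2, beT×2, bet×2
BbEeTt×bbEeTt grid (8·8=64): BbEETT=2 BbEETt=4 BbEEtt=2 BbEeTT=4 BbEeTt=8 BbEett=4 BbeeTT=2 BbeeTt=4 Bbeett=2 bbEETT=2 bbEETt=4 bbEEtt=2 bbEeTT=4 bbEeTt=8 bbEett=4 bbeeTT=2 bbeeTt=4 bbeett=2
bbEETt hits 4/64; gcd=4; 4÷4/64÷4 = 1/16

P(bbEETt) = 1/16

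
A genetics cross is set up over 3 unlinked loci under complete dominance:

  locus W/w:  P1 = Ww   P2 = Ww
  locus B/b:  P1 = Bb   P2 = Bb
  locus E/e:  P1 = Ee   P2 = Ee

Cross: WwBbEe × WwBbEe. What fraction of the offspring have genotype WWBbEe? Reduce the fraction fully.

WwBbEe gametes: WBE×1, WBe×1, WbE×1, Wbe×1, wBE×1, wBe×1, wbE×1, wbe×1
WwBbEe gametes: WBE×1, WBe×1, WbE×1, Wbe×1, wBE×1, wBe×1, wbE×1, wbe×1
WwBbEe×WwBbEe grid (8·8=64): WWBBEE=1 WWBBEe=2 WWBBee=1 WWBbEE=2 WWBbEe=4 WWBbee=2 WWbbEE=1 WWbbEe=2 WWbbee=1 WwBBEE=2 WwBBEe=4 WwBBee=2 WwBbEE=4 WwBbEe=8 WwBbee=4 WwbbEE=2 WwbbEe=4 Wwbbee=2 wwBBEE=1 wwBBEe=2 wwBBee=1 wwBbEE=2 wwBbEe=4 wwBbee=2 wwbbEE=1 wwbbEe=2 wwbbee=1
WWBbEe hits 4/64; gcd=4; 4÷4/64÷4 = 1/16

P(WWBbEe) = 1/16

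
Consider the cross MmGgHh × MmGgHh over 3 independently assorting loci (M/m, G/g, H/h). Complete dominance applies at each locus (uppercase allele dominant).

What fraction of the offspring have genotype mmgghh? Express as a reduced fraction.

P(mmgghh) = 1/64

MmGgHh gametes: MGH×1, MGh×1, MgH×1, Mgh×1, mGH×1, mGh×1, mgH×1, mgh×1
MmGgHh gametes: MGH×1, MGh×1, MgH×1, Mgh×1, mGH×1, mGh×1, mgH×1, mgh×1
MmGgHh×MmGgHh grid (8·8=64): MMGGHH=1 MMGGHh=2 MMGGhh=1 MMGgHH=2 MMGgHh=4 MMGghh=2 MMggHH=1 MMggHh=2 MMgghh=1 MmGGHH=2 MmGGHh=4 MmGGhh=2 MmGgHH=4 MmGgHh=8 MmGghh=4 MmggHH=2 MmggHh=4 Mmgghh=2 mmGGHH=1 mmGGHh=2 mmGGhh=1 mmGgHH=2 mmGgHh=4 mmGghh=2 mmggHH=1 mmggHh=2 mmgghh=1
mmgghh hits 1/64; gcd=1; 1÷1/64÷1 = 1/64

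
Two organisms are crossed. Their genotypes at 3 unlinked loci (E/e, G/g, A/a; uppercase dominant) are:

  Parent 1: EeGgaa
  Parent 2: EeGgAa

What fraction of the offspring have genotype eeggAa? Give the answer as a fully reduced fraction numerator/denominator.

P(eeggAa) = 1/32

EeGgaa gametes: EGa×2, Ega×2, eGa×2, ega×2
EeGgAa gametes: EGA×1, EGa×1, EgA×1, Ega×1, eGA×1, eGa×1, egA×1, ega×1
EeGgaa×EeGgAa grid (8·8=64): EEGGAa=2 EEGGaa=2 EEGgAa=4 EEGgaa=4 EEggAa=2 EEggaa=2 EeGGAa=4 EeGGaa=4 EeGgAa=8 EeGgaa=8 EeggAa=4 Eeggaa=4 eeGGAa=2 eeGGaa=2 eeGgAa=4 eeGgaa=4 eeggAa=2 eeggaa=2
eeggAa hits 2/64; gcd=2; 2÷2/64÷2 = 1/32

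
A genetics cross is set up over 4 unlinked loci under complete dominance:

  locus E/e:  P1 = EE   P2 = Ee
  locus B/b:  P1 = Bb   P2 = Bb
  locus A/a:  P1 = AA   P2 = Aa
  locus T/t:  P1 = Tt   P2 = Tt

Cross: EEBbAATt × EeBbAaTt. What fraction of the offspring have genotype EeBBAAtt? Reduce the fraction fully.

EEBbAATt gametes: EBAT×4, EBAt×4, EbAT×4, EbAt×4
EeBbAaTt gametes: EBAT×1, EBAt×1, EBaT×1, EBat×1, EbAT×1, EbAt×1, EbaT×1, Ebat×1, eBAT×1, eBAt×1, eBaT×1, eBat×1, ebAT×1, ebAt×1, ebaT×1, ebat×1
EEBbAATt×EeBbAaTt grid (16·16=256): EEBBAATT=4 EEBBAATt=8 EEBBAAtt=4 EEBBAaTT=4 EEBBAaTt=8 EEBBAatt=4 EEBbAATT=8 EEBbAATt=16 EEBbAAtt=8 EEBbAaTT=8 EEBbAaTt=16 EEBbAatt=8 EEbbAATT=4 EEbbAATt=8 EEbbAAtt=4 EEbbAaTT=4 EEbbAaTt=8 EEbbAatt=4 EeBBAATT=4 EeBBAATt=8 EeBBAAtt=4 EeBBAaTT=4 EeBBAaTt=8 EeBBAatt=4 EeBbAATT=8 EeBbAATt=16 EeBbAAtt=8 EeBbAaTT=8 EeBbAaTt=16 EeBbAatt=8 EebbAATT=4 EebbAATt=8 EebbAAtt=4 EebbAaTT=4 EebbAaTt=8 EebbAatt=4
EeBBAAtt hits 4/256; gcd=4; 4÷4/256÷4 = 1/64

P(EeBBAAtt) = 1/64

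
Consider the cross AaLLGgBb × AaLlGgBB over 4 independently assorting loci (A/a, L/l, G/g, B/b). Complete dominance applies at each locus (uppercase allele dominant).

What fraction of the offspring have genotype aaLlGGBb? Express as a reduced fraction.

P(aaLlGGBb) = 1/64

AaLLGgBb gametes: ALGB×2, ALGb×2, ALgB×2, ALgb×2, aLGB×2, aLGb×2, aLgB×2, aLgb×2
AaLlGgBB gametes: ALGB×2, ALgB×2, AlGB×2, AlgB×2, aLGB×2, aLgB×2, alGB×2, algB×2
AaLLGgBb×AaLlGgBB grid (16·16=256): AALLGGBB=4 AALLGGBb=4 AALLGgBB=8 AALLGgBb=8 AALLggBB=4 AALLggBb=4 AALlGGBB=4 AALlGGBb=4 AALlGgBB=8 AALlGgBb=8 AALlggBB=4 AALlggBb=4 AaLLGGBB=8 AaLLGGBb=8 AaLLGgBB=16 AaLLGgBb=16 AaLLggBB=8 AaLLggBb=8 AaLlGGBB=8 AaLlGGBb=8 AaLlGgBB=16 AaLlGgBb=16 AaLlggBB=8 AaLlggBb=8 aaLLGGBB=4 aaLLGGBb=4 aaLLGgBB=8 aaLLGgBb=8 aaLLggBB=4 aaLLggBb=4 aaLlGGBB=4 aaLlGGBb=4 aaLlGgBB=8 aaLlGgBb=8 aaLlggBB=4 aaLlggBb=4
aaLlGGBb hits 4/256; gcd=4; 4÷4/256÷4 = 1/64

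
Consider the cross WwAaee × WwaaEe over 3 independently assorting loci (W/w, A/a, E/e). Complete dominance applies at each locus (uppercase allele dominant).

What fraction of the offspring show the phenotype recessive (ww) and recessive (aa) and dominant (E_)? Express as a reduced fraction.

P(ww aa E_) = 1/16

WwAaee gametes: WAe×2, Wae×2, wAe×2, wae×2
WwaaEe gametes: WaE×2, Wae×2, waE×2, wae×2
WwAaee×WwaaEe grid (8·8=64): WWAaEe=4 WWAaee=4 WWaaEe=4 WWaaee=4 WwAaEe=8 WwAaee=8 WwaaEe=8 Wwaaee=8 wwAaEe=4 wwAaee=4 wwaaEe=4 wwaaee=4
ww aa E_ hits 4/64; gcd=4; 4÷4/64÷4 = 1/16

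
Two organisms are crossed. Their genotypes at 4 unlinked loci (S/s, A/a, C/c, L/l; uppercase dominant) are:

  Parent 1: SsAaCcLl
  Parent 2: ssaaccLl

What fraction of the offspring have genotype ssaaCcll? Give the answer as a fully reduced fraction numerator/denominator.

SsAaCcLl gametes: SACL×1, SACl×1, SAcL×1, SAcl×1, SaCL×1, SaCl×1, SacL×1, Sacl×1, sACL×1, sACl×1, sAcL×1, sAcl×1, saCL×1, saCl×1, sacL×1, sacl×1
ssaaccLl gametes: sacL×8, sacl×8
SsAaCcLl×ssaaccLl grid (16·16=256): SsAaCcLL=8 SsAaCcLl=16 SsAaCcll=8 SsAaccLL=8 SsAaccLl=16 SsAaccll=8 SsaaCcLL=8 SsaaCcLl=16 SsaaCcll=8 SsaaccLL=8 SsaaccLl=16 Ssaaccll=8 ssAaCcLL=8 ssAaCcLl=16 ssAaCcll=8 ssAaccLL=8 ssAaccLl=16 ssAaccll=8 ssaaCcLL=8 ssaaCcLl=16 ssaaCcll=8 ssaaccLL=8 ssaaccLl=16 ssaaccll=8
ssaaCcll hits 8/256; gcd=8; 8÷8/256÷8 = 1/32

P(ssaaCcll) = 1/32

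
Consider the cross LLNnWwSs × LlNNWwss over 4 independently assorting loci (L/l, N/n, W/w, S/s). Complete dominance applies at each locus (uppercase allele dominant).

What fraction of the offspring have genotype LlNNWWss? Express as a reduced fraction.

LLNnWwSs gametes: LNWS×2, LNWs×2, LNwS×2, LNws×2, LnWS×2, LnWs×2, LnwS×2, Lnws×2
LlNNWwss gametes: LNWs×4, LNws×4, lNWs×4, lNws×4
LLNnWwSs×LlNNWwss grid (16·16=256): LLNNWWSs=8 LLNNWWss=8 LLNNWwSs=16 LLNNWwss=16 LLNNwwSs=8 LLNNwwss=8 LLNnWWSs=8 LLNnWWss=8 LLNnWwSs=16 LLNnWwss=16 LLNnwwSs=8 LLNnwwss=8 LlNNWWSs=8 LlNNWWss=8 LlNNWwSs=16 LlNNWwss=16 LlNNwwSs=8 LlNNwwss=8 LlNnWWSs=8 LlNnWWss=8 LlNnWwSs=16 LlNnWwss=16 LlNnwwSs=8 LlNnwwss=8
LlNNWWss hits 8/256; gcd=8; 8÷8/256÷8 = 1/32

P(LlNNWWss) = 1/32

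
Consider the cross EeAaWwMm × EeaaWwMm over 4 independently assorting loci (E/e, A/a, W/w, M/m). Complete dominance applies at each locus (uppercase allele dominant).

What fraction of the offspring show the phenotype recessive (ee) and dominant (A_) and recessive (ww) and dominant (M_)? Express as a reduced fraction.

P(ee A_ ww M_) = 3/128

EeAaWwMm gametes: EAWM×1, EAWm×1, EAwM×1, EAwm×1, EaWM×1, EaWm×1, EawM×1, Eawm×1, eAWM×1, eAWm×1, eAwM×1, eAwm×1, eaWM×1, eaWm×1, eawM×1, eawm×1
EeaaWwMm gametes: EaWM×2, EaWm×2, EawM×2, Eawm×2, eaWM×2, eaWm×2, eawM×2, eawm×2
EeAaWwMm×EeaaWwMm grid (16·16=256): EEAaWWMM=2 EEAaWWMm=4 EEAaWWmm=2 EEAaWwMM=4 EEAaWwMm=8 EEAaWwmm=4 EEAawwMM=2 EEAawwMm=4 EEAawwmm=2 EEaaWWMM=2 EEaaWWMm=4 EEaaWWmm=2 EEaaWwMM=4 EEaaWwMm=8 EEaaWwmm=4 EEaawwMM=2 EEaawwMm=4 EEaawwmm=2 EeAaWWMM=4 EeAaWWMm=8 EeAaWWmm=4 EeAaWwMM=8 EeAaWwMm=16 EeAaWwmm=8 EeAawwMM=4 EeAawwMm=8 EeAawwmm=4 EeaaWWMM=4 EeaaWWMm=8 EeaaWWmm=4 EeaaWwMM=8 EeaaWwMm=16 EeaaWwmm=8 EeaawwMM=4 EeaawwMm=8 Eeaawwmm=4 eeAaWWMM=2 eeAaWWMm=4 eeAaWWmm=2 eeAaWwMM=4 eeAaWwMm=8 eeAaWwmm=4 eeAawwMM=2 eeAawwMm=4 eeAawwmm=2 eeaaWWMM=2 eeaaWWMm=4 eeaaWWmm=2 eeaaWwMM=4 eeaaWwMm=8 eeaaWwmm=4 eeaawwMM=2 eeaawwMm=4 eeaawwmm=2
ee A_ ww M_ hits 6/256; gcd=2; 6÷2/256÷2 = 3/128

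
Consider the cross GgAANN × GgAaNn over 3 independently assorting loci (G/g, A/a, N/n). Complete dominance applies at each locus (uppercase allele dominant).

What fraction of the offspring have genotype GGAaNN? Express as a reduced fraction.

P(GGAaNN) = 1/16

GgAANN gametes: GAN×4, gAN×4
GgAaNn gametes: GAN×1, GAn×1, GaN×1, Gan×1, gAN×1, gAn×1, gaN×1, gan×1
GgAANN×GgAaNn grid (8·8=64): GGAANN=4 GGAANn=4 GGAaNN=4 GGAaNn=4 GgAANN=8 GgAANn=8 GgAaNN=8 GgAaNn=8 ggAANN=4 ggAANn=4 ggAaNN=4 ggAaNn=4
GGAaNN hits 4/64; gcd=4; 4÷4/64÷4 = 1/16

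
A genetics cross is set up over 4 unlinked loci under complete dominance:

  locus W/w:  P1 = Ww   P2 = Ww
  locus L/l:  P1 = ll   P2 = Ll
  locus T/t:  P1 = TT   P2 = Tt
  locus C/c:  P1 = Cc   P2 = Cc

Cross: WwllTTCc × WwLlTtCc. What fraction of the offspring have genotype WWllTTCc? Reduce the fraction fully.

P(WWllTTCc) = 1/32

WwllTTCc gametes: WlTC×4, WlTc×4, wlTC×4, wlTc×4
WwLlTtCc gametes: WLTC×1, WLTc×1, WLtC×1, WLtc×1, WlTC×1, WlTc×1, WltC×1, Wltc×1, wLTC×1, wLTc×1, wLtC×1, wLtc×1, wlTC×1, wlTc×1, wltC×1, wltc×1
WwllTTCc×WwLlTtCc grid (16·16=256): WWLlTTCC=4 WWLlTTCc=8 WWLlTTcc=4 WWLlTtCC=4 WWLlTtCc=8 WWLlTtcc=4 WWllTTCC=4 WWllTTCc=8 WWllTTcc=4 WWllTtCC=4 WWllTtCc=8 WWllTtcc=4 WwLlTTCC=8 WwLlTTCc=16 WwLlTTcc=8 WwLlTtCC=8 WwLlTtCc=16 WwLlTtcc=8 WwllTTCC=8 WwllTTCc=16 WwllTTcc=8 WwllTtCC=8 WwllTtCc=16 WwllTtcc=8 wwLlTTCC=4 wwLlTTCc=8 wwLlTTcc=4 wwLlTtCC=4 wwLlTtCc=8 wwLlTtcc=4 wwllTTCC=4 wwllTTCc=8 wwllTTcc=4 wwllTtCC=4 wwllTtCc=8 wwllTtcc=4
WWllTTCc hits 8/256; gcd=8; 8÷8/256÷8 = 1/32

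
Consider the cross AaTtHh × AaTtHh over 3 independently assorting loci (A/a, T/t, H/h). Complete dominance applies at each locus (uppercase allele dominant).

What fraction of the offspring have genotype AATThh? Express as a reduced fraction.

AaTtHh gametes: ATH×1, ATh×1, AtH×1, Ath×1, aTH×1, aTh×1, atH×1, ath×1
AaTtHh gametes: ATH×1, ATh×1, AtH×1, Ath×1, aTH×1, aTh×1, atH×1, ath×1
AaTtHh×AaTtHh grid (8·8=64): AATTHH=1 AATTHh=2 AATThh=1 AATtHH=2 AATtHh=4 AATthh=2 AAttHH=1 AAttHh=2 AAtthh=1 AaTTHH=2 AaTTHh=4 AaTThh=2 AaTtHH=4 AaTtHh=8 AaTthh=4 AattHH=2 AattHh=4 Aatthh=2 aaTTHH=1 aaTTHh=2 aaTThh=1 aaTtHH=2 aaTtHh=4 aaTthh=2 aattHH=1 aattHh=2 aatthh=1
AATThh hits 1/64; gcd=1; 1÷1/64÷1 = 1/64

P(AATThh) = 1/64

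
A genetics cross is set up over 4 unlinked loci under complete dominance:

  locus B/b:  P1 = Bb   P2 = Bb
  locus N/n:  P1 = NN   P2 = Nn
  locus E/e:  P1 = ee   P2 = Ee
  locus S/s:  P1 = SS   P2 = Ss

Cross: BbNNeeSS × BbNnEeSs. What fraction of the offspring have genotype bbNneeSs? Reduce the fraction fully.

BbNNeeSS gametes: BNeS×8, bNeS×8
BbNnEeSs gametes: BNES×1, BNEs×1, BNeS×1, BNes×1, BnES×1, BnEs×1, BneS×1, Bnes×1, bNES×1, bNEs×1, bNeS×1, bNes×1, bnES×1, bnEs×1, bneS×1, bnes×1
BbNNeeSS×BbNnEeSs grid (16·16=256): BBNNEeSS=8 BBNNEeSs=8 BBNNeeSS=8 BBNNeeSs=8 BBNnEeSS=8 BBNnEeSs=8 BBNneeSS=8 BBNneeSs=8 BbNNEeSS=16 BbNNEeSs=16 BbNNeeSS=16 BbNNeeSs=16 BbNnEeSS=16 BbNnEeSs=16 BbNneeSS=16 BbNneeSs=16 bbNNEeSS=8 bbNNEeSs=8 bbNNeeSS=8 bbNNeeSs=8 bbNnEeSS=8 bbNnEeSs=8 bbNneeSS=8 bbNneeSs=8
bbNneeSs hits 8/256; gcd=8; 8÷8/256÷8 = 1/32

P(bbNneeSs) = 1/32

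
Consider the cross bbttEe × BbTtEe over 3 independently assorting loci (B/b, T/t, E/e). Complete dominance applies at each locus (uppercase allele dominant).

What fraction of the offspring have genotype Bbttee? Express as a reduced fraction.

P(Bbttee) = 1/16

bbttEe gametes: btE×4, bte×4
BbTtEe gametes: BTE×1, BTe×1, BtE×1, Bte×1, bTE×1, bTe×1, btE×1, bte×1
bbttEe×BbTtEe grid (8·8=64): BbTtEE=4 BbTtEe=8 BbTtee=4 BbttEE=4 BbttEe=8 Bbttee=4 bbTtEE=4 bbTtEe=8 bbTtee=4 bbttEE=4 bbttEe=8 bbttee=4
Bbttee hits 4/64; gcd=4; 4÷4/64÷4 = 1/16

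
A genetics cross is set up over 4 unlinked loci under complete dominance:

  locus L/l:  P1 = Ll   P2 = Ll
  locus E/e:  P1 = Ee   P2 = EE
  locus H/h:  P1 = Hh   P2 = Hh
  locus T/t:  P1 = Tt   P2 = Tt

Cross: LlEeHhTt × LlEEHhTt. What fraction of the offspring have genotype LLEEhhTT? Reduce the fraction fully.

LlEeHhTt gametes: LEHT×1, LEHt×1, LEhT×1, LEht×1, LeHT×1, LeHt×1, LehT×1, Leht×1, lEHT×1, lEHt×1, lEhT×1, lEht×1, leHT×1, leHt×1, lehT×1, leht×1
LlEEHhTt gametes: LEHT×2, LEHt×2, LEhT×2, LEht×2, lEHT×2, lEHt×2, lEhT×2, lEht×2
LlEeHhTt×LlEEHhTt grid (16·16=256): LLEEHHTT=2 LLEEHHTt=4 LLEEHHtt=2 LLEEHhTT=4 LLEEHhTt=8 LLEEHhtt=4 LLEEhhTT=2 LLEEhhTt=4 LLEEhhtt=2 LLEeHHTT=2 LLEeHHTt=4 LLEeHHtt=2 LLEeHhTT=4 LLEeHhTt=8 LLEeHhtt=4 LLEehhTT=2 LLEehhTt=4 LLEehhtt=2 LlEEHHTT=4 LlEEHHTt=8 LlEEHHtt=4 LlEEHhTT=8 LlEEHhTt=16 LlEEHhtt=8 LlEEhhTT=4 LlEEhhTt=8 LlEEhhtt=4 LlEeHHTT=4 LlEeHHTt=8 LlEeHHtt=4 LlEeHhTT=8 LlEeHhTt=16 LlEeHhtt=8 LlEehhTT=4 LlEehhTt=8 LlEehhtt=4 llEEHHTT=2 llEEHHTt=4 llEEHHtt=2 llEEHhTT=4 llEEHhTt=8 llEEHhtt=4 llEEhhTT=2 llEEhhTt=4 llEEhhtt=2 llEeHHTT=2 llEeHHTt=4 llEeHHtt=2 llEeHhTT=4 llEeHhTt=8 llEeHhtt=4 llEehhTT=2 llEehhTt=4 llEehhtt=2
LLEEhhTT hits 2/256; gcd=2; 2÷2/256÷2 = 1/128

P(LLEEhhTT) = 1/128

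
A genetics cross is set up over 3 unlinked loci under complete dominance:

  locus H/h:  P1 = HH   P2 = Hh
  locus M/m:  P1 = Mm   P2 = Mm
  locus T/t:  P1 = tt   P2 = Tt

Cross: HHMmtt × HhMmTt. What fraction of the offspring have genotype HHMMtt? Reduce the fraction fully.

HHMmtt gametes: HMt×4, Hmt×4
HhMmTt gametes: HMT×1, HMt×1, HmT×1, Hmt×1, hMT×1, hMt×1, hmT×1, hmt×1
HHMmtt×HhMmTt grid (8·8=64): HHMMTt=4 HHMMtt=4 HHMmTt=8 HHMmtt=8 HHmmTt=4 HHmmtt=4 HhMMTt=4 HhMMtt=4 HhMmTt=8 HhMmtt=8 HhmmTt=4 Hhmmtt=4
HHMMtt hits 4/64; gcd=4; 4÷4/64÷4 = 1/16

P(HHMMtt) = 1/16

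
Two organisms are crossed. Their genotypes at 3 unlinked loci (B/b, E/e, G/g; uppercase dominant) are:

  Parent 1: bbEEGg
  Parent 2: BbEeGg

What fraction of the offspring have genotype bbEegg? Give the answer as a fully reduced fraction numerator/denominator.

bbEEGg gametes: bEG×4, bEg×4
BbEeGg gametes: BEG×1, BEg×1, BeG×1, Beg×1, bEG×1, bEg×1, beG×1, beg×1
bbEEGg×BbEeGg grid (8·8=64): BbEEGG=4 BbEEGg=8 BbEEgg=4 BbEeGG=4 BbEeGg=8 BbEegg=4 bbEEGG=4 bbEEGg=8 bbEEgg=4 bbEeGG=4 bbEeGg=8 bbEegg=4
bbEegg hits 4/64; gcd=4; 4÷4/64÷4 = 1/16

P(bbEegg) = 1/16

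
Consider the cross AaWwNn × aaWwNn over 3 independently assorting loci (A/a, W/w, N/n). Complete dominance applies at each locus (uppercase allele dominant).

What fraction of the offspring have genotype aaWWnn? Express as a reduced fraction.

P(aaWWnn) = 1/32

AaWwNn gametes: AWN×1, AWn×1, AwN×1, Awn×1, aWN×1, aWn×1, awN×1, awn×1
aaWwNn gametes: aWN×2, aWn×2, awN×2, awn×2
AaWwNn×aaWwNn grid (8·8=64): AaWWNN=2 AaWWNn=4 AaWWnn=2 AaWwNN=4 AaWwNn=8 AaWwnn=4 AawwNN=2 AawwNn=4 Aawwnn=2 aaWWNN=2 aaWWNn=4 aaWWnn=2 aaWwNN=4 aaWwNn=8 aaWwnn=4 aawwNN=2 aawwNn=4 aawwnn=2
aaWWnn hits 2/64; gcd=2; 2÷2/64÷2 = 1/32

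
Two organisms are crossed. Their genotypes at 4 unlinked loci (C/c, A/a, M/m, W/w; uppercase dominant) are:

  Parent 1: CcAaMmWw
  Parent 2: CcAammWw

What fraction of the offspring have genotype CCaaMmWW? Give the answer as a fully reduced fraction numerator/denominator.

CcAaMmWw gametes: CAMW×1, CAMw×1, CAmW×1, CAmw×1, CaMW×1, CaMw×1, CamW×1, Camw×1, cAMW×1, cAMw×1, cAmW×1, cAmw×1, caMW×1, caMw×1, camW×1, camw×1
CcAammWw gametes: CAmW×2, CAmw×2, CamW×2, Camw×2, cAmW×2, cAmw×2, camW×2, camw×2
CcAaMmWw×CcAammWw grid (16·16=256): CCAAMmWW=2 CCAAMmWw=4 CCAAMmww=2 CCAAmmWW=2 CCAAmmWw=4 CCAAmmww=2 CCAaMmWW=4 CCAaMmWw=8 CCAaMmww=4 CCAammWW=4 CCAammWw=8 CCAammww=4 CCaaMmWW=2 CCaaMmWw=4 CCaaMmww=2 CCaammWW=2 CCaammWw=4 CCaammww=2 CcAAMmWW=4 CcAAMmWw=8 CcAAMmww=4 CcAAmmWW=4 CcAAmmWw=8 CcAAmmww=4 CcAaMmWW=8 CcAaMmWw=16 CcAaMmww=8 CcAammWW=8 CcAammWw=16 CcAammww=8 CcaaMmWW=4 CcaaMmWw=8 CcaaMmww=4 CcaammWW=4 CcaammWw=8 Ccaammww=4 ccAAMmWW=2 ccAAMmWw=4 ccAAMmww=2 ccAAmmWW=2 ccAAmmWw=4 ccAAmmww=2 ccAaMmWW=4 ccAaMmWw=8 ccAaMmww=4 ccAammWW=4 ccAammWw=8 ccAammww=4 ccaaMmWW=2 ccaaMmWw=4 ccaaMmww=2 ccaammWW=2 ccaammWw=4 ccaammww=2
CCaaMmWW hits 2/256; gcd=2; 2÷2/256÷2 = 1/128

P(CCaaMmWW) = 1/128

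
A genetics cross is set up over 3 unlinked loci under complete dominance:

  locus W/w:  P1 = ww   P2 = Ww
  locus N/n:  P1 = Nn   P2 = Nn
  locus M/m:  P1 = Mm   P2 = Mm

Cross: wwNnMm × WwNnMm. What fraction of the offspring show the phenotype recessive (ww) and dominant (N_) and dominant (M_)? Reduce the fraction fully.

wwNnMm gametes: wNM×2, wNm×2, wnM×2, wnm×2
WwNnMm gametes: WNM×1, WNm×1, WnM×1, Wnm×1, wNM×1, wNm×1, wnM×1, wnm×1
wwNnMm×WwNnMm grid (8·8=64): WwNNMM=2 WwNNMm=4 WwNNmm=2 WwNnMM=4 WwNnMm=8 WwNnmm=4 WwnnMM=2 WwnnMm=4 Wwnnmm=2 wwNNMM=2 wwNNMm=4 wwNNmm=2 wwNnMM=4 wwNnMm=8 wwNnmm=4 wwnnMM=2 wwnnMm=4 wwnnmm=2
ww N_ M_ hits 18/64; gcd=2; 18÷2/64÷2 = 9/32

P(ww N_ M_) = 9/32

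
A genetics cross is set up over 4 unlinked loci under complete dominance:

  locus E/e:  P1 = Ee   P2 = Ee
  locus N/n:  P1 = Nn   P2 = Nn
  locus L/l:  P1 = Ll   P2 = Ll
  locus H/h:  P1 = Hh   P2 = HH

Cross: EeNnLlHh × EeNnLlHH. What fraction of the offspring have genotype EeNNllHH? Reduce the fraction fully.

EeNnLlHh gametes: ENLH×1, ENLh×1, ENlH×1, ENlh×1, EnLH×1, EnLh×1, EnlH×1, Enlh×1, eNLH×1, eNLh×1, eNlH×1, eNlh×1, enLH×1, enLh×1, enlH×1, enlh×1
EeNnLlHH gametes: ENLH×2, ENlH×2, EnLH×2, EnlH×2, eNLH×2, eNlH×2, enLH×2, enlH×2
EeNnLlHh×EeNnLlHH grid (16·16=256): EENNLLHH=2 EENNLLHh=2 EENNLlHH=4 EENNLlHh=4 EENNllHH=2 EENNllHh=2 EENnLLHH=4 EENnLLHh=4 EENnLlHH=8 EENnLlHh=8 EENnllHH=4 EENnllHh=4 EEnnLLHH=2 EEnnLLHh=2 EEnnLlHH=4 EEnnLlHh=4 EEnnllHH=2 EEnnllHh=2 EeNNLLHH=4 EeNNLLHh=4 EeNNLlHH=8 EeNNLlHh=8 EeNNllHH=4 EeNNllHh=4 EeNnLLHH=8 EeNnLLHh=8 EeNnLlHH=16 EeNnLlHh=16 EeNnllHH=8 EeNnllHh=8 EennLLHH=4 EennLLHh=4 EennLlHH=8 EennLlHh=8 EennllHH=4 EennllHh=4 eeNNLLHH=2 eeNNLLHh=2 eeNNLlHH=4 eeNNLlHh=4 eeNNllHH=2 eeNNllHh=2 eeNnLLHH=4 eeNnLLHh=4 eeNnLlHH=8 eeNnLlHh=8 eeNnllHH=4 eeNnllHh=4 eennLLHH=2 eennLLHh=2 eennLlHH=4 eennLlHh=4 eennllHH=2 eennllHh=2
EeNNllHH hits 4/256; gcd=4; 4÷4/256÷4 = 1/64

P(EeNNllHH) = 1/64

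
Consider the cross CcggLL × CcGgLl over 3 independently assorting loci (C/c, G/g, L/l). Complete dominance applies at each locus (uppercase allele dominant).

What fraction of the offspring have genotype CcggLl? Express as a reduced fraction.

P(CcggLl) = 1/8

CcggLL gametes: CgL×4, cgL×4
CcGgLl gametes: CGL×1, CGl×1, CgL×1, Cgl×1, cGL×1, cGl×1, cgL×1, cgl×1
CcggLL×CcGgLl grid (8·8=64): CCGgLL=4 CCGgLl=4 CCggLL=4 CCggLl=4 CcGgLL=8 CcGgLl=8 CcggLL=8 CcggLl=8 ccGgLL=4 ccGgLl=4 ccggLL=4 ccggLl=4
CcggLl hits 8/64; gcd=8; 8÷8/64÷8 = 1/8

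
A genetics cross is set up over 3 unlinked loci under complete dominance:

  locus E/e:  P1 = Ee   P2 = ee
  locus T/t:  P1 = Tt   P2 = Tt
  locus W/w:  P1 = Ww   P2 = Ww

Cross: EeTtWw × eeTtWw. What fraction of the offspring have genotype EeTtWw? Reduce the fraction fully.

EeTtWw gametes: ETW×1, ETw×1, EtW×1, Etw×1, eTW×1, eTw×1, etW×1, etw×1
eeTtWw gametes: eTW×2, eTw×2, etW×2, etw×2
EeTtWw×eeTtWw grid (8·8=64): EeTTWW=2 EeTTWw=4 EeTTww=2 EeTtWW=4 EeTtWw=8 EeTtww=4 EettWW=2 EettWw=4 Eettww=2 eeTTWW=2 eeTTWw=4 eeTTww=2 eeTtWW=4 eeTtWw=8 eeTtww=4 eettWW=2 eettWw=4 eettww=2
EeTtWw hits 8/64; gcd=8; 8÷8/64÷8 = 1/8

P(EeTtWw) = 1/8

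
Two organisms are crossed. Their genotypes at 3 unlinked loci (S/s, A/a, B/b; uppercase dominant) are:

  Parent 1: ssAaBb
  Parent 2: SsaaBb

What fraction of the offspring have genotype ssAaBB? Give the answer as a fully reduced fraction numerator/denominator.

ssAaBb gametes: sAB×2, sAb×2, saB×2, sab×2
SsaaBb gametes: SaB×2, Sab×2, saB×2, sab×2
ssAaBb×SsaaBb grid (8·8=64): SsAaBB=4 SsAaBb=8 SsAabb=4 SsaaBB=4 SsaaBb=8 Ssaabb=4 ssAaBB=4 ssAaBb=8 ssAabb=4 ssaaBB=4 ssaaBb=8 ssaabb=4
ssAaBB hits 4/64; gcd=4; 4÷4/64÷4 = 1/16

P(ssAaBB) = 1/16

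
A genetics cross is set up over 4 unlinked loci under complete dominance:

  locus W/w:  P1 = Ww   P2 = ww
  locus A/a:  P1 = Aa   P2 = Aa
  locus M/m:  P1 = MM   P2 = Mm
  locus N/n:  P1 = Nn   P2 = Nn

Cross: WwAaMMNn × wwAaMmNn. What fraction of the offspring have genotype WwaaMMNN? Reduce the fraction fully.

P(WwaaMMNN) = 1/64

WwAaMMNn gametes: WAMN×2, WAMn×2, WaMN×2, WaMn×2, wAMN×2, wAMn×2, waMN×2, waMn×2
wwAaMmNn gametes: wAMN×2, wAMn×2, wAmN×2, wAmn×2, waMN×2, waMn×2, wamN×2, wamn×2
WwAaMMNn×wwAaMmNn grid (16·16=256): WwAAMMNN=4 WwAAMMNn=8 WwAAMMnn=4 WwAAMmNN=4 WwAAMmNn=8 WwAAMmnn=4 WwAaMMNN=8 WwAaMMNn=16 WwAaMMnn=8 WwAaMmNN=8 WwAaMmNn=16 WwAaMmnn=8 WwaaMMNN=4 WwaaMMNn=8 WwaaMMnn=4 WwaaMmNN=4 WwaaMmNn=8 WwaaMmnn=4 wwAAMMNN=4 wwAAMMNn=8 wwAAMMnn=4 wwAAMmNN=4 wwAAMmNn=8 wwAAMmnn=4 wwAaMMNN=8 wwAaMMNn=16 wwAaMMnn=8 wwAaMmNN=8 wwAaMmNn=16 wwAaMmnn=8 wwaaMMNN=4 wwaaMMNn=8 wwaaMMnn=4 wwaaMmNN=4 wwaaMmNn=8 wwaaMmnn=4
WwaaMMNN hits 4/256; gcd=4; 4÷4/256÷4 = 1/64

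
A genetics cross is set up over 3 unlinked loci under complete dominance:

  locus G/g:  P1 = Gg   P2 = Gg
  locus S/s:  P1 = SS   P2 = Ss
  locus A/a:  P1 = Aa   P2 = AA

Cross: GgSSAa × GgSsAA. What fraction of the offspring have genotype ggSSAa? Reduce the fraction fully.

P(ggSSAa) = 1/16

GgSSAa gametes: GSA×2, GSa×2, gSA×2, gSa×2
GgSsAA gametes: GSA×2, GsA×2, gSA×2, gsA×2
GgSSAa×GgSsAA grid (8·8=64): GGSSAA=4 GGSSAa=4 GGSsAA=4 GGSsAa=4 GgSSAA=8 GgSSAa=8 GgSsAA=8 GgSsAa=8 ggSSAA=4 ggSSAa=4 ggSsAA=4 ggSsAa=4
ggSSAa hits 4/64; gcd=4; 4÷4/64÷4 = 1/16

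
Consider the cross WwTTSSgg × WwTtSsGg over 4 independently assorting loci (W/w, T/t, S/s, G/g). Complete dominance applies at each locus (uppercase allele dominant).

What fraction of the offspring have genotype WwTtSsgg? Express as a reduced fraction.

WwTTSSgg gametes: WTSg×8, wTSg×8
WwTtSsGg gametes: WTSG×1, WTSg×1, WTsG×1, WTsg×1, WtSG×1, WtSg×1, WtsG×1, Wtsg×1, wTSG×1, wTSg×1, wTsG×1, wTsg×1, wtSG×1, wtSg×1, wtsG×1, wtsg×1
WwTTSSgg×WwTtSsGg grid (16·16=256): WWTTSSGg=8 WWTTSSgg=8 WWTTSsGg=8 WWTTSsgg=8 WWTtSSGg=8 WWTtSSgg=8 WWTtSsGg=8 WWTtSsgg=8 WwTTSSGg=16 WwTTSSgg=16 WwTTSsGg=16 WwTTSsgg=16 WwTtSSGg=16 WwTtSSgg=16 WwTtSsGg=16 WwTtSsgg=16 wwTTSSGg=8 wwTTSSgg=8 wwTTSsGg=8 wwTTSsgg=8 wwTtSSGg=8 wwTtSSgg=8 wwTtSsGg=8 wwTtSsgg=8
WwTtSsgg hits 16/256; gcd=16; 16÷16/256÷16 = 1/16

P(WwTtSsgg) = 1/16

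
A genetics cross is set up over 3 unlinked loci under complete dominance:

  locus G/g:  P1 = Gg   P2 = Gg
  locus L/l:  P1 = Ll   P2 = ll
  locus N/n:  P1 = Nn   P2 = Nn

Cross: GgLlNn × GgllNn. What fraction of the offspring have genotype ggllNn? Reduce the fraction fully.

P(ggllNn) = 1/16

GgLlNn gametes: GLN×1, GLn×1, GlN×1, Gln×1, gLN×1, gLn×1, glN×1, gln×1
GgllNn gametes: GlN×2, Gln×2, glN×2, gln×2
GgLlNn×GgllNn grid (8·8=64): GGLlNN=2 GGLlNn=4 GGLlnn=2 GGllNN=2 GGllNn=4 GGllnn=2 GgLlNN=4 GgLlNn=8 GgLlnn=4 GgllNN=4 GgllNn=8 Ggllnn=4 ggLlNN=2 ggLlNn=4 ggLlnn=2 ggllNN=2 ggllNn=4 ggllnn=2
ggllNn hits 4/64; gcd=4; 4÷4/64÷4 = 1/16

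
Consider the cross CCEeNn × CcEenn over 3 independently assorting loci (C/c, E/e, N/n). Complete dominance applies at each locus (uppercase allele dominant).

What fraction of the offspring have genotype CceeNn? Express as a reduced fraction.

CCEeNn gametes: CEN×2, CEn×2, CeN×2, Cen×2
CcEenn gametes: CEn×2, Cen×2, cEn×2, cen×2
CCEeNn×CcEenn grid (8·8=64): CCEENn=4 CCEEnn=4 CCEeNn=8 CCEenn=8 CCeeNn=4 CCeenn=4 CcEENn=4 CcEEnn=4 CcEeNn=8 CcEenn=8 CceeNn=4 Cceenn=4
CceeNn hits 4/64; gcd=4; 4÷4/64÷4 = 1/16

P(CceeNn) = 1/16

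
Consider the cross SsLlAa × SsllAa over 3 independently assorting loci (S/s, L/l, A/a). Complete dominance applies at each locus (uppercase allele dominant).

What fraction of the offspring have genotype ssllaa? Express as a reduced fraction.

SsLlAa gametes: SLA×1, SLa×1, SlA×1, Sla×1, sLA×1, sLa×1, slA×1, sla×1
SsllAa gametes: SlA×2, Sla×2, slA×2, sla×2
SsLlAa×SsllAa grid (8·8=64): SSLlAA=2 SSLlAa=4 SSLlaa=2 SSllAA=2 SSllAa=4 SSllaa=2 SsLlAA=4 SsLlAa=8 SsLlaa=4 SsllAA=4 SsllAa=8 Ssllaa=4 ssLlAA=2 ssLlAa=4 ssLlaa=2 ssllAA=2 ssllAa=4 ssllaa=2
ssllaa hits 2/64; gcd=2; 2÷2/64÷2 = 1/32

P(ssllaa) = 1/32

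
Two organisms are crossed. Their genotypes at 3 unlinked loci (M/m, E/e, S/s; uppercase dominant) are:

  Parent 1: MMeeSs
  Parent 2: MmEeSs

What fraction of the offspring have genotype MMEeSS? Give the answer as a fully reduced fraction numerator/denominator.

P(MMEeSS) = 1/16

MMeeSs gametes: MeS×4, Mes×4
MmEeSs gametes: MES×1, MEs×1, MeS×1, Mes×1, mES×1, mEs×1, meS×1, mes×1
MMeeSs×MmEeSs grid (8·8=64): MMEeSS=4 MMEeSs=8 MMEess=4 MMeeSS=4 MMeeSs=8 MMeess=4 MmEeSS=4 MmEeSs=8 MmEess=4 MmeeSS=4 MmeeSs=8 Mmeess=4
MMEeSS hits 4/64; gcd=4; 4÷4/64÷4 = 1/16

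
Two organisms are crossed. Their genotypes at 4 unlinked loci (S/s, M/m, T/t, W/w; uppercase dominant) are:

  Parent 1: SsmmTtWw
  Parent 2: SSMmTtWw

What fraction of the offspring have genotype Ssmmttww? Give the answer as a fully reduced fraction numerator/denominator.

P(Ssmmttww) = 1/64

SsmmTtWw gametes: SmTW×2, SmTw×2, SmtW×2, Smtw×2, smTW×2, smTw×2, smtW×2, smtw×2
SSMmTtWw gametes: SMTW×2, SMTw×2, SMtW×2, SMtw×2, SmTW×2, SmTw×2, SmtW×2, Smtw×2
SsmmTtWw×SSMmTtWw grid (16·16=256): SSMmTTWW=4 SSMmTTWw=8 SSMmTTww=4 SSMmTtWW=8 SSMmTtWw=16 SSMmTtww=8 SSMmttWW=4 SSMmttWw=8 SSMmttww=4 SSmmTTWW=4 SSmmTTWw=8 SSmmTTww=4 SSmmTtWW=8 SSmmTtWw=16 SSmmTtww=8 SSmmttWW=4 SSmmttWw=8 SSmmttww=4 SsMmTTWW=4 SsMmTTWw=8 SsMmTTww=4 SsMmTtWW=8 SsMmTtWw=16 SsMmTtww=8 SsMmttWW=4 SsMmttWw=8 SsMmttww=4 SsmmTTWW=4 SsmmTTWw=8 SsmmTTww=4 SsmmTtWW=8 SsmmTtWw=16 SsmmTtww=8 SsmmttWW=4 SsmmttWw=8 Ssmmttww=4
Ssmmttww hits 4/256; gcd=4; 4÷4/256÷4 = 1/64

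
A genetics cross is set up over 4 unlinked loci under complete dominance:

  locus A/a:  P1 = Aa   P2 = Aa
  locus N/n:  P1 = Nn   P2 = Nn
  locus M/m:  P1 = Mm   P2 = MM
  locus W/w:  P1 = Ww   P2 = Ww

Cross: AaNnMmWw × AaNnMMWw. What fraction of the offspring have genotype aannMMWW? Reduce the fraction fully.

AaNnMmWw gametes: ANMW×1, ANMw×1, ANmW×1, ANmw×1, AnMW×1, AnMw×1, AnmW×1, Anmw×1, aNMW×1, aNMw×1, aNmW×1, aNmw×1, anMW×1, anMw×1, anmW×1, anmw×1
AaNnMMWw gametes: ANMW×2, ANMw×2, AnMW×2, AnMw×2, aNMW×2, aNMw×2, anMW×2, anMw×2
AaNnMmWw×AaNnMMWw grid (16·16=256): AANNMMWW=2 AANNMMWw=4 AANNMMww=2 AANNMmWW=2 AANNMmWw=4 AANNMmww=2 AANnMMWW=4 AANnMMWw=8 AANnMMww=4 AANnMmWW=4 AANnMmWw=8 AANnMmww=4 AAnnMMWW=2 AAnnMMWw=4 AAnnMMww=2 AAnnMmWW=2 AAnnMmWw=4 AAnnMmww=2 AaNNMMWW=4 AaNNMMWw=8 AaNNMMww=4 AaNNMmWW=4 AaNNMmWw=8 AaNNMmww=4 AaNnMMWW=8 AaNnMMWw=16 AaNnMMww=8 AaNnMmWW=8 AaNnMmWw=16 AaNnMmww=8 AannMMWW=4 AannMMWw=8 AannMMww=4 AannMmWW=4 AannMmWw=8 AannMmww=4 aaNNMMWW=2 aaNNMMWw=4 aaNNMMww=2 aaNNMmWW=2 aaNNMmWw=4 aaNNMmww=2 aaNnMMWW=4 aaNnMMWw=8 aaNnMMww=4 aaNnMmWW=4 aaNnMmWw=8 aaNnMmww=4 aannMMWW=2 aannMMWw=4 aannMMww=2 aannMmWW=2 aannMmWw=4 aannMmww=2
aannMMWW hits 2/256; gcd=2; 2÷2/256÷2 = 1/128

P(aannMMWW) = 1/128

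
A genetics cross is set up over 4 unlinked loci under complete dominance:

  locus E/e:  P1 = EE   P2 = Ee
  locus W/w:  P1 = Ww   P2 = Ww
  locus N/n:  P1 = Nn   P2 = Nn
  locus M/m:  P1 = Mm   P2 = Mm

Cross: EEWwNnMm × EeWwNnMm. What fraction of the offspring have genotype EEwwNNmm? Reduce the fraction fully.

EEWwNnMm gametes: EWNM×2, EWNm×2, EWnM×2, EWnm×2, EwNM×2, EwNm×2, EwnM×2, Ewnm×2
EeWwNnMm gametes: EWNM×1, EWNm×1, EWnM×1, EWnm×1, EwNM×1, EwNm×1, EwnM×1, Ewnm×1, eWNM×1, eWNm×1, eWnM×1, eWnm×1, ewNM×1, ewNm×1, ewnM×1, ewnm×1
EEWwNnMm×EeWwNnMm grid (16·16=256): EEWWNNMM=2 EEWWNNMm=4 EEWWNNmm=2 EEWWNnMM=4 EEWWNnMm=8 EEWWNnmm=4 EEWWnnMM=2 EEWWnnMm=4 EEWWnnmm=2 EEWwNNMM=4 EEWwNNMm=8 EEWwNNmm=4 EEWwNnMM=8 EEWwNnMm=16 EEWwNnmm=8 EEWwnnMM=4 EEWwnnMm=8 EEWwnnmm=4 EEwwNNMM=2 EEwwNNMm=4 EEwwNNmm=2 EEwwNnMM=4 EEwwNnMm=8 EEwwNnmm=4 EEwwnnMM=2 EEwwnnMm=4 EEwwnnmm=2 EeWWNNMM=2 EeWWNNMm=4 EeWWNNmm=2 EeWWNnMM=4 EeWWNnMm=8 EeWWNnmm=4 EeWWnnMM=2 EeWWnnMm=4 EeWWnnmm=2 EeWwNNMM=4 EeWwNNMm=8 EeWwNNmm=4 EeWwNnMM=8 EeWwNnMm=16 EeWwNnmm=8 EeWwnnMM=4 EeWwnnMm=8 EeWwnnmm=4 EewwNNMM=2 EewwNNMm=4 EewwNNmm=2 EewwNnMM=4 EewwNnMm=8 EewwNnmm=4 EewwnnMM=2 EewwnnMm=4 Eewwnnmm=2
EEwwNNmm hits 2/256; gcd=2; 2÷2/256÷2 = 1/128

P(EEwwNNmm) = 1/128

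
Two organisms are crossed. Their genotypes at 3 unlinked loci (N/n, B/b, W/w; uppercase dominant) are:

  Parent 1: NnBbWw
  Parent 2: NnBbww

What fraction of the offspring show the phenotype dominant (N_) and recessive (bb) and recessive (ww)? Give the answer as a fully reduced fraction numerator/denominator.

P(N_ bb ww) = 3/32

NnBbWw gametes: NBW×1, NBw×1, NbW×1, Nbw×1, nBW×1, nBw×1, nbW×1, nbw×1
NnBbww gametes: NBw×2, Nbw×2, nBw×2, nbw×2
NnBbWw×NnBbww grid (8·8=64): NNBBWw=2 NNBBww=2 NNBbWw=4 NNBbww=4 NNbbWw=2 NNbbww=2 NnBBWw=4 NnBBww=4 NnBbWw=8 NnBbww=8 NnbbWw=4 Nnbbww=4 nnBBWw=2 nnBBww=2 nnBbWw=4 nnBbww=4 nnbbWw=2 nnbbww=2
N_ bb ww hits 6/64; gcd=2; 6÷2/64÷2 = 3/32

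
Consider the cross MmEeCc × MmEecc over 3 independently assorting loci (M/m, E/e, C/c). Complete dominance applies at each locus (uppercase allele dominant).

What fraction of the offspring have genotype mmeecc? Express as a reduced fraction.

P(mmeecc) = 1/32

MmEeCc gametes: MEC×1, MEc×1, MeC×1, Mec×1, mEC×1, mEc×1, meC×1, mec×1
MmEecc gametes: MEc×2, Mec×2, mEc×2, mec×2
MmEeCc×MmEecc grid (8·8=64): MMEECc=2 MMEEcc=2 MMEeCc=4 MMEecc=4 MMeeCc=2 MMeecc=2 MmEECc=4 MmEEcc=4 MmEeCc=8 MmEecc=8 MmeeCc=4 Mmeecc=4 mmEECc=2 mmEEcc=2 mmEeCc=4 mmEecc=4 mmeeCc=2 mmeecc=2
mmeecc hits 2/64; gcd=2; 2÷2/64÷2 = 1/32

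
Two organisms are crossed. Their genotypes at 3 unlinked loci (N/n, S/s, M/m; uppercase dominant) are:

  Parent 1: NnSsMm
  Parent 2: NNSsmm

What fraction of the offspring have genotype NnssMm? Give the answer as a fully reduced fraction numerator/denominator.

P(NnssMm) = 1/16

NnSsMm gametes: NSM×1, NSm×1, NsM×1, Nsm×1, nSM×1, nSm×1, nsM×1, nsm×1
NNSsmm gametes: NSm×4, Nsm×4
NnSsMm×NNSsmm grid (8·8=64): NNSSMm=4 NNSSmm=4 NNSsMm=8 NNSsmm=8 NNssMm=4 NNssmm=4 NnSSMm=4 NnSSmm=4 NnSsMm=8 NnSsmm=8 NnssMm=4 Nnssmm=4
NnssMm hits 4/64; gcd=4; 4÷4/64÷4 = 1/16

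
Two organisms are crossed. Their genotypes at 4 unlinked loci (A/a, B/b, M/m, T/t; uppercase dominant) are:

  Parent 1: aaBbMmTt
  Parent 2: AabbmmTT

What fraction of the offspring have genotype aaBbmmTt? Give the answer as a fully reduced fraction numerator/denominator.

aaBbMmTt gametes: aBMT×2, aBMt×2, aBmT×2, aBmt×2, abMT×2, abMt×2, abmT×2, abmt×2
AabbmmTT gametes: AbmT×8, abmT×8
aaBbMmTt×AabbmmTT grid (16·16=256): AaBbMmTT=16 AaBbMmTt=16 AaBbmmTT=16 AaBbmmTt=16 AabbMmTT=16 AabbMmTt=16 AabbmmTT=16 AabbmmTt=16 aaBbMmTT=16 aaBbMmTt=16 aaBbmmTT=16 aaBbmmTt=16 aabbMmTT=16 aabbMmTt=16 aabbmmTT=16 aabbmmTt=16
aaBbmmTt hits 16/256; gcd=16; 16÷16/256÷16 = 1/16

P(aaBbmmTt) = 1/16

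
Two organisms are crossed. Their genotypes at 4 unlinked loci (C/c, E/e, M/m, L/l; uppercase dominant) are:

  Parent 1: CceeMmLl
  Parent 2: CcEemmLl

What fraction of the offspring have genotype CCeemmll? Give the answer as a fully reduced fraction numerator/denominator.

P(CCeemmll) = 1/64

CceeMmLl gametes: CeML×2, CeMl×2, CemL×2, Ceml×2, ceML×2, ceMl×2, cemL×2, ceml×2
CcEemmLl gametes: CEmL×2, CEml×2, CemL×2, Ceml×2, cEmL×2, cEml×2, cemL×2, ceml×2
CceeMmLl×CcEemmLl grid (16·16=256): CCEeMmLL=4 CCEeMmLl=8 CCEeMmll=4 CCEemmLL=4 CCEemmLl=8 CCEemmll=4 CCeeMmLL=4 CCeeMmLl=8 CCeeMmll=4 CCeemmLL=4 CCeemmLl=8 CCeemmll=4 CcEeMmLL=8 CcEeMmLl=16 CcEeMmll=8 CcEemmLL=8 CcEemmLl=16 CcEemmll=8 CceeMmLL=8 CceeMmLl=16 CceeMmll=8 CceemmLL=8 CceemmLl=16 Cceemmll=8 ccEeMmLL=4 ccEeMmLl=8 ccEeMmll=4 ccEemmLL=4 ccEemmLl=8 ccEemmll=4 cceeMmLL=4 cceeMmLl=8 cceeMmll=4 cceemmLL=4 cceemmLl=8 cceemmll=4
CCeemmll hits 4/256; gcd=4; 4÷4/256÷4 = 1/64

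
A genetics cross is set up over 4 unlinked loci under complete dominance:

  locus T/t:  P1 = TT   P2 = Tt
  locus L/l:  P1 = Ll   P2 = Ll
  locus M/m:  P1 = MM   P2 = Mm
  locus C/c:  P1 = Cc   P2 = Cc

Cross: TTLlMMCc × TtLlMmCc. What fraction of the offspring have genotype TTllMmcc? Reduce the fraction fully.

TTLlMMCc gametes: TLMC×4, TLMc×4, TlMC×4, TlMc×4
TtLlMmCc gametes: TLMC×1, TLMc×1, TLmC×1, TLmc×1, TlMC×1, TlMc×1, TlmC×1, Tlmc×1, tLMC×1, tLMc×1, tLmC×1, tLmc×1, tlMC×1, tlMc×1, tlmC×1, tlmc×1
TTLlMMCc×TtLlMmCc grid (16·16=256): TTLLMMCC=4 TTLLMMCc=8 TTLLMMcc=4 TTLLMmCC=4 TTLLMmCc=8 TTLLMmcc=4 TTLlMMCC=8 TTLlMMCc=16 TTLlMMcc=8 TTLlMmCC=8 TTLlMmCc=16 TTLlMmcc=8 TTllMMCC=4 TTllMMCc=8 TTllMMcc=4 TTllMmCC=4 TTllMmCc=8 TTllMmcc=4 TtLLMMCC=4 TtLLMMCc=8 TtLLMMcc=4 TtLLMmCC=4 TtLLMmCc=8 TtLLMmcc=4 TtLlMMCC=8 TtLlMMCc=16 TtLlMMcc=8 TtLlMmCC=8 TtLlMmCc=16 TtLlMmcc=8 TtllMMCC=4 TtllMMCc=8 TtllMMcc=4 TtllMmCC=4 TtllMmCc=8 TtllMmcc=4
TTllMmcc hits 4/256; gcd=4; 4÷4/256÷4 = 1/64

P(TTllMmcc) = 1/64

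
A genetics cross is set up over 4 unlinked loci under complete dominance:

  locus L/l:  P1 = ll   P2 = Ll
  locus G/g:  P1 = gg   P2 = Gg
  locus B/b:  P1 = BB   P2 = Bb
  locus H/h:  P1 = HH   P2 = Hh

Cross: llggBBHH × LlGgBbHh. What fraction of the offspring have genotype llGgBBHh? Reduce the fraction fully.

llggBBHH gametes: lgBH×16
LlGgBbHh gametes: LGBH×1, LGBh×1, LGbH×1, LGbh×1, LgBH×1, LgBh×1, LgbH×1, Lgbh×1, lGBH×1, lGBh×1, lGbH×1, lGbh×1, lgBH×1, lgBh×1, lgbH×1, lgbh×1
llggBBHH×LlGgBbHh grid (16·16=256): LlGgBBHH=16 LlGgBBHh=16 LlGgBbHH=16 LlGgBbHh=16 LlggBBHH=16 LlggBBHh=16 LlggBbHH=16 LlggBbHh=16 llGgBBHH=16 llGgBBHh=16 llGgBbHH=16 llGgBbHh=16 llggBBHH=16 llggBBHh=16 llggBbHH=16 llggBbHh=16
llGgBBHh hits 16/256; gcd=16; 16÷16/256÷16 = 1/16

P(llGgBBHh) = 1/16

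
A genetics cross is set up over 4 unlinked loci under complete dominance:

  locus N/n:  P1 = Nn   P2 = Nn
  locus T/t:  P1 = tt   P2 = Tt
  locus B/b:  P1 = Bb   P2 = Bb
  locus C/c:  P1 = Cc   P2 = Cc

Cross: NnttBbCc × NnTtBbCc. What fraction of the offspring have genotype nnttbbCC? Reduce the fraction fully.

NnttBbCc gametes: NtBC×2, NtBc×2, NtbC×2, Ntbc×2, ntBC×2, ntBc×2, ntbC×2, ntbc×2
NnTtBbCc gametes: NTBC×1, NTBc×1, NTbC×1, NTbc×1, NtBC×1, NtBc×1, NtbC×1, Ntbc×1, nTBC×1, nTBc×1, nTbC×1, nTbc×1, ntBC×1, ntBc×1, ntbC×1, ntbc×1
NnttBbCc×NnTtBbCc grid (16·16=256): NNTtBBCC=2 NNTtBBCc=4 NNTtBBcc=2 NNTtBbCC=4 NNTtBbCc=8 NNTtBbcc=4 NNTtbbCC=2 NNTtbbCc=4 NNTtbbcc=2 NNttBBCC=2 NNttBBCc=4 NNttBBcc=2 NNttBbCC=4 NNttBbCc=8 NNttBbcc=4 NNttbbCC=2 NNttbbCc=4 NNttbbcc=2 NnTtBBCC=4 NnTtBBCc=8 NnTtBBcc=4 NnTtBbCC=8 NnTtBbCc=16 NnTtBbcc=8 NnTtbbCC=4 NnTtbbCc=8 NnTtbbcc=4 NnttBBCC=4 NnttBBCc=8 NnttBBcc=4 NnttBbCC=8 NnttBbCc=16 NnttBbcc=8 NnttbbCC=4 NnttbbCc=8 Nnttbbcc=4 nnTtBBCC=2 nnTtBBCc=4 nnTtBBcc=2 nnTtBbCC=4 nnTtBbCc=8 nnTtBbcc=4 nnTtbbCC=2 nnTtbbCc=4 nnTtbbcc=2 nnttBBCC=2 nnttBBCc=4 nnttBBcc=2 nnttBbCC=4 nnttBbCc=8 nnttBbcc=4 nnttbbCC=2 nnttbbCc=4 nnttbbcc=2
nnttbbCC hits 2/256; gcd=2; 2÷2/256÷2 = 1/128

P(nnttbbCC) = 1/128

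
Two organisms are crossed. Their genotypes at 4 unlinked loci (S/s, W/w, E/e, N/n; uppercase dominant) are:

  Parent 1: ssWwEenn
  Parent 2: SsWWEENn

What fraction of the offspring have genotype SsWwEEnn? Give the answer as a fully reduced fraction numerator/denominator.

P(SsWwEEnn) = 1/16

ssWwEenn gametes: sWEn×4, sWen×4, swEn×4, swen×4
SsWWEENn gametes: SWEN×4, SWEn×4, sWEN×4, sWEn×4
ssWwEenn×SsWWEENn grid (16·16=256): SsWWEENn=16 SsWWEEnn=16 SsWWEeNn=16 SsWWEenn=16 SsWwEENn=16 SsWwEEnn=16 SsWwEeNn=16 SsWwEenn=16 ssWWEENn=16 ssWWEEnn=16 ssWWEeNn=16 ssWWEenn=16 ssWwEENn=16 ssWwEEnn=16 ssWwEeNn=16 ssWwEenn=16
SsWwEEnn hits 16/256; gcd=16; 16÷16/256÷16 = 1/16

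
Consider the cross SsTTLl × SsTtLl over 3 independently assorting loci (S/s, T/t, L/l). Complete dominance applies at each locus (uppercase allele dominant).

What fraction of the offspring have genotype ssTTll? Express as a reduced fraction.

P(ssTTll) = 1/32

SsTTLl gametes: STL×2, STl×2, sTL×2, sTl×2
SsTtLl gametes: STL×1, STl×1, StL×1, Stl×1, sTL×1, sTl×1, stL×1, stl×1
SsTTLl×SsTtLl grid (8·8=64): SSTTLL=2 SSTTLl=4 SSTTll=2 SSTtLL=2 SSTtLl=4 SSTtll=2 SsTTLL=4 SsTTLl=8 SsTTll=4 SsTtLL=4 SsTtLl=8 SsTtll=4 ssTTLL=2 ssTTLl=4 ssTTll=2 ssTtLL=2 ssTtLl=4 ssTtll=2
ssTTll hits 2/64; gcd=2; 2÷2/64÷2 = 1/32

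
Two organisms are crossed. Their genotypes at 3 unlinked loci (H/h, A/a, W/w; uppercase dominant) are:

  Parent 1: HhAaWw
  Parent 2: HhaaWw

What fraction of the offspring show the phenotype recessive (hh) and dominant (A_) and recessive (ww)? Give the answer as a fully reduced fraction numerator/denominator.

HhAaWw gametes: HAW×1, HAw×1, HaW×1, Haw×1, hAW×1, hAw×1, haW×1, haw×1
HhaaWw gametes: HaW×2, Haw×2, haW×2, haw×2
HhAaWw×HhaaWw grid (8·8=64): HHAaWW=2 HHAaWw=4 HHAaww=2 HHaaWW=2 HHaaWw=4 HHaaww=2 HhAaWW=4 HhAaWw=8 HhAaww=4 HhaaWW=4 HhaaWw=8 Hhaaww=4 hhAaWW=2 hhAaWw=4 hhAaww=2 hhaaWW=2 hhaaWw=4 hhaaww=2
hh A_ ww hits 2/64; gcd=2; 2÷2/64÷2 = 1/32

P(hh A_ ww) = 1/32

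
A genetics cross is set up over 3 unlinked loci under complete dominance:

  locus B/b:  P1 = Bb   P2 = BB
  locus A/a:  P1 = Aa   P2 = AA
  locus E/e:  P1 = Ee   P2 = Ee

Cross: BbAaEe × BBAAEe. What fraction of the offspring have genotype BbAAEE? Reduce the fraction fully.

P(BbAAEE) = 1/16

BbAaEe gametes: BAE×1, BAe×1, BaE×1, Bae×1, bAE×1, bAe×1, baE×1, bae×1
BBAAEe gametes: BAE×4, BAe×4
BbAaEe×BBAAEe grid (8·8=64): BBAAEE=4 BBAAEe=8 BBAAee=4 BBAaEE=4 BBAaEe=8 BBAaee=4 BbAAEE=4 BbAAEe=8 BbAAee=4 BbAaEE=4 BbAaEe=8 BbAaee=4
BbAAEE hits 4/64; gcd=4; 4÷4/64÷4 = 1/16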